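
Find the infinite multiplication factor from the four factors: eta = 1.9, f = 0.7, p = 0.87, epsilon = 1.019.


k_inf = eta * f * p * epsilon
k_inf = 1.9 * 0.7 * 0.87 * 1.019
k_inf = 1.1791

1.1791


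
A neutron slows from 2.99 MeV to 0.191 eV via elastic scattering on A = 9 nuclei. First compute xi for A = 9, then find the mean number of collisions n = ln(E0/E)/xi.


xi = 1 + (A-1)^2/(2A)*ln((A-1)/(A+1)) = 0.2066007 (for A = 9)
n = ln(E0/E) / xi
n = ln(2.99e6 / 0.191) / 0.2066007
n = ln(1.565445e+07) / 0.2066007 = 80.185

80.185


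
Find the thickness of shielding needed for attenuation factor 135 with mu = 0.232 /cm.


x = ln(factor) / mu
x = ln(135) / 0.232
x = 21.143 cm

21.143


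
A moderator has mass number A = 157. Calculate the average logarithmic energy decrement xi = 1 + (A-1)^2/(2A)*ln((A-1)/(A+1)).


xi = 1 + (A-1)^2/(2A) * ln((A-1)/(A+1))
xi = 1 + (157-1)^2/(2*157) * ln((157-1)/(157 +1))
xi = 0.012685

0.012685


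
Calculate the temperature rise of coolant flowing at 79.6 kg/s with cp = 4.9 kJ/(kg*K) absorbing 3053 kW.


dT = Q / (m_dot * cp)
dT = 3053 / (79.6 * 4.9)
dT = 7.8274 C

7.8274


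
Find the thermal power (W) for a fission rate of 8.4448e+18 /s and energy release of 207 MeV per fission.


P = fission_rate * E_MeV * 1.602e-13
P = 8.4448e+18 * 207 * 1.602e-13
P = 2.8004e+08 W

2.8004e+08


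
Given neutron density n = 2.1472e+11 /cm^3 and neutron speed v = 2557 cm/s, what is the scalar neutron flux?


phi = n * v
phi = 2.1472e+11 * 2557
phi = 5.4904e+14 /cm^2/s

5.4904e+14


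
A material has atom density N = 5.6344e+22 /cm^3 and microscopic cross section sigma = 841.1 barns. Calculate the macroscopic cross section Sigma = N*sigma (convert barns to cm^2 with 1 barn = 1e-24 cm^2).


Sigma = N * sigma_barns * 1e-24
Sigma = 5.6344e+22 * 841.1 * 1e-24
Sigma = 47.391 /cm

47.391


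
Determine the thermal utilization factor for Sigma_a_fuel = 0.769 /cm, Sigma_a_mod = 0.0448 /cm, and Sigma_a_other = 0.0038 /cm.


f = Sigma_a_fuel / (Sigma_a_fuel + Sigma_a_mod + Sigma_a_other)
f = 0.769 / (0.769 + 0.0448 + 0.0038)
f = 0.94056

0.94056


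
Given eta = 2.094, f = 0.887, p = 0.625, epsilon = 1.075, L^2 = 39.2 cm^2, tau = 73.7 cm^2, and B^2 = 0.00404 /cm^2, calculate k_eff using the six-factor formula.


k_inf = eta*f*p*eps = 2.094*0.887*0.625*1.075 = 1.247926
P_TNL = 1/(1 + L^2*B^2) = 1/(1 + 39.2*0.00404) = 0.8632835
P_FNL = exp(-B^2*tau) = exp(-0.00404*73.7) = 0.7424884
k_eff = k_inf * P_TNL * P_FNL = 1.247926 * 0.8632835 * 0.7424884
k_eff = 0.79989

0.79989


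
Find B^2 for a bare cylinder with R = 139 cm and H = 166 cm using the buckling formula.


B^2 = (2.405/R)^2 + (pi/H)^2
B^2 = (2.405/139)^2 + (pi/166)^2
B^2 = 6.5753e-04 /cm^2

6.5753e-04


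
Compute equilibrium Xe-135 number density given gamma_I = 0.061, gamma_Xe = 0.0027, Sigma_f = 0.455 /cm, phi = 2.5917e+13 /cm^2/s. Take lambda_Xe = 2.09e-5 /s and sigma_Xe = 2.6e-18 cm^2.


Xe_eq = (gamma_I + gamma_Xe) * Sigma_f * phi / (lambda_Xe + sigma_Xe * phi)
Numerator = (0.061 + 0.0027) * 0.455 * 2.5917e+13 = 7.511654e+11
Denominator = 2.09e-5 + 2.6e-18 * 2.5917e+13 = 8.828420e-05
Xe_eq = 7.511654e+11 / 8.828420e-05 = 8.5085e+15 /cm^3

8.5085e+15


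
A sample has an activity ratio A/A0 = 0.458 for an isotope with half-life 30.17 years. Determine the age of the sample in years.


lambda = ln(2) / t_half = ln(2) / 30.17 = 0.02297472 /yr
t = -ln(A/A0) / lambda
t = -ln(0.458) / 0.02297472
t = 33.989 yr

33.989


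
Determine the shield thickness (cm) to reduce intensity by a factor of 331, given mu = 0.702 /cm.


x = ln(factor) / mu
x = ln(331) / 0.702
x = 8.2651 cm

8.2651


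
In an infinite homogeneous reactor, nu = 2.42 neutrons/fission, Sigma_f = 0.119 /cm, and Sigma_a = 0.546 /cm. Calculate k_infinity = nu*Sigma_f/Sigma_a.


k_inf = nu * Sigma_f / Sigma_a
k_inf = 2.42 * 0.119 / 0.546
k_inf = 0.52744

0.52744


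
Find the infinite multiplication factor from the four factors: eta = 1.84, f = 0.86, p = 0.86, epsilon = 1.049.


k_inf = eta * f * p * epsilon
k_inf = 1.84 * 0.86 * 0.86 * 1.049
k_inf = 1.4275

1.4275


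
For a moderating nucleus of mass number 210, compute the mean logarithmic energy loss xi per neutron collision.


xi = 1 + (A-1)^2/(2A) * ln((A-1)/(A+1))
xi = 1 + (210-1)^2/(2*210) * ln((210-1)/(210 +1))
xi = 0.0094936

0.0094936


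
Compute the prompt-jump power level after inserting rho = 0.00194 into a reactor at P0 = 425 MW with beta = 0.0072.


P1/P0 = beta / (beta - rho)
P1/P0 = 0.0072 / (0.0072 - 0.00194) = 1.368821
P1 = 425 * 1.368821 = 581.75 MW

581.75


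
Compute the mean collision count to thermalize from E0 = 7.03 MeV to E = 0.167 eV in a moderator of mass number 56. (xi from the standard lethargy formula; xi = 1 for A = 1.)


xi = 1 + (A-1)^2/(2A)*ln((A-1)/(A+1)) = 0.03529286 (for A = 56)
n = ln(E0/E) / xi
n = ln(7.03e6 / 0.167) / 0.03529286
n = ln(4.209581e+07) / 0.03529286 = 497.42

497.42


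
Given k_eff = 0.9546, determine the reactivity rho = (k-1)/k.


rho = (k_eff - 1) / k_eff
rho = (0.9546 - 1) / 0.9546
rho = -0.047559

-0.047559


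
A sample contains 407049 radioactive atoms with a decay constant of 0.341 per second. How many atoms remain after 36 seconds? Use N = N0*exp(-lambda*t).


N = N0 * exp(-lambda * t)
N = 407049 * exp(-0.341 * 36)
N = 1.8978

1.8978


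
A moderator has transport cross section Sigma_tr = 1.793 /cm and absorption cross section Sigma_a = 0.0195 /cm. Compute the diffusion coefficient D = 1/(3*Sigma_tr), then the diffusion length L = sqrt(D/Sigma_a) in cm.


D = 1 / (3 * Sigma_tr) = 1 / (3 * 1.793) = 0.1859082 cm
L = sqrt(D / Sigma_a)
L = sqrt(0.1859082 / 0.0195)
L = 3.0877 cm

3.0877


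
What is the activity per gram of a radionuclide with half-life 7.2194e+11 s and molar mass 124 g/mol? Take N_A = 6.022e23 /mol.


lambda = ln(2) / t_half = ln(2) / 7.2194e+11 = 9.601174e-13 /s
SA = lambda * N_A / M
SA = 9.601174e-13 * 6.022e23 / 124
SA = 4.6628e+09 Bq/g

4.6628e+09


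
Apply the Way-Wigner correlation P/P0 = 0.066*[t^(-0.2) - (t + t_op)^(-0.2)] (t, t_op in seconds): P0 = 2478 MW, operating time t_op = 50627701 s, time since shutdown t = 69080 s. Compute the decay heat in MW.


P/P0 = 0.066 * [t^(-0.2) - (t + t_op)^(-0.2)]
P/P0 = 0.066 * [69080^(-0.2) - (69080 + 50627701)^(-0.2)]
P/P0 = 0.066 * [0.1076786 - 0.02877424] = 0.005207688
P = 2478 * 0.005207688 = 12.905 MW

12.905


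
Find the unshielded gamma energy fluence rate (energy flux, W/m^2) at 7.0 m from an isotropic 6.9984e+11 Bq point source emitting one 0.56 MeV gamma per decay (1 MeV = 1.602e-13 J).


psi = A * E * 1.602e-13 / (4*pi*r^2)
psi = 6.9984e+11 * 0.56 * 1.602e-13 / (4*pi*7.0^2)
psi = 1.0196e-04 W/m^2

1.0196e-04


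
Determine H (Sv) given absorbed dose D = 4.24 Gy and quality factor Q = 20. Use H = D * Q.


H = D * Q
H = 4.24 * 20
H = 84.800 Sv

84.800


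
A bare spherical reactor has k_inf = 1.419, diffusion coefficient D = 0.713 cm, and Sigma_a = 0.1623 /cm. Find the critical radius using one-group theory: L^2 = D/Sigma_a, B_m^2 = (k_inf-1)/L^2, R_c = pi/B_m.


L^2 = D / Sigma_a = 0.713 / 0.1623 = 4.393099 cm^2
B_m^2 = (k_inf - 1) / L^2 = (1.419 - 1) / 4.393099 = 0.09537686 /cm^2
For a bare sphere: B_g = pi/R, so R_c = pi / sqrt(B_m^2)
R_c = pi / sqrt(0.09537686) = 10.173 cm

10.173


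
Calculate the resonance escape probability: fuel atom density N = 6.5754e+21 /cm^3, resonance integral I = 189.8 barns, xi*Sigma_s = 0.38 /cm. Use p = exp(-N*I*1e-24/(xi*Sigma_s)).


p = exp(-N * I * 1e-24 / (xi*Sigma_s))
p = exp(-6.5754e+21 * 189.8 * 1e-24 / 0.38)
p = 0.037469

0.037469


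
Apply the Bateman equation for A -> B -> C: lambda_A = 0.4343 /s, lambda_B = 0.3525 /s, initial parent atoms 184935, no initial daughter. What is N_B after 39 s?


N_B(t) = lambda_A * N_A0 / (lambda_B - lambda_A) * [exp(-lambda_A*t) - exp(-lambda_B*t)]
exp(-0.4343*39) = 4.406059e-08; exp(-0.3525*39) = 1.070377e-06
N_B = 0.4343 * 184935 / (0.3525 - 0.4343) * (4.406059e-08 - 1.070377e-06)
N_B = 1.0077

1.0077


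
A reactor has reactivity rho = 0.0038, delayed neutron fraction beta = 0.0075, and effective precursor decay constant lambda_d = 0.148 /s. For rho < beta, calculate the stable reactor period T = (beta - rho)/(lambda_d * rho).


T = (beta - rho) / (lambda_d * rho)
T = (0.0075 - 0.0038) / (0.148 * 0.0038)
T = 6.5789 s

6.5789


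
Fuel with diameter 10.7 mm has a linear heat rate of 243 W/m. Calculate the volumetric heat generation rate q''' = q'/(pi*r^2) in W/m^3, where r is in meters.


r = D / 2 / 1000 = 10.7 / 2 / 1000 = 0.00535 m
q''' = q' / (pi * r^2)
q''' = 243 / (pi * 0.00535^2)
q''' = 2.7024e+06 W/m^3

2.7024e+06


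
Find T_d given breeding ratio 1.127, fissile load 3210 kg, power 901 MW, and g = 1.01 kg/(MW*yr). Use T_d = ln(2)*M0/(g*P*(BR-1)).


Breeding gain G = BR - 1 = 1.127 - 1 = 0.127
Fissile production rate = g * P * G = 1.01 * 901 * 0.127 = 115.57127 kg/yr
T_d = ln(2) * M0 / (g * P * G)
T_d = ln(2) * 3210 / 115.57127 = 19.252 yr

19.252


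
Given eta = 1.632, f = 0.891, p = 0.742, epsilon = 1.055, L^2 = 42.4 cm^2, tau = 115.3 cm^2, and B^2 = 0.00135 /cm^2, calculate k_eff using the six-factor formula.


k_inf = eta*f*p*eps = 1.632*0.891*0.742*1.055 = 1.138293
P_TNL = 1/(1 + L^2*B^2) = 1/(1 + 42.4*0.00135) = 0.9458590
P_FNL = exp(-B^2*tau) = exp(-0.00135*115.3) = 0.8558544
k_eff = k_inf * P_TNL * P_FNL = 1.138293 * 0.9458590 * 0.8558544
k_eff = 0.92147

0.92147


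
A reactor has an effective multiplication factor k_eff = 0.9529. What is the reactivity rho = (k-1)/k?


rho = (k_eff - 1) / k_eff
rho = (0.9529 - 1) / 0.9529
rho = -0.049428

-0.049428


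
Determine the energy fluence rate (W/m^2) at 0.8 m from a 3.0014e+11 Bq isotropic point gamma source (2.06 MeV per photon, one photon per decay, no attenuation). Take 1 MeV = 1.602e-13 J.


psi = A * E * 1.602e-13 / (4*pi*r^2)
psi = 3.0014e+11 * 2.06 * 1.602e-13 / (4*pi*0.8^2)
psi = 0.012316 W/m^2

0.012316


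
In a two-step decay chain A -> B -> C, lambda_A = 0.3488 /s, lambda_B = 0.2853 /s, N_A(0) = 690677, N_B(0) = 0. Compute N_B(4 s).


N_B(t) = lambda_A * N_A0 / (lambda_B - lambda_A) * [exp(-lambda_A*t) - exp(-lambda_B*t)]
exp(-0.3488*4) = 0.2477835; exp(-0.2853*4) = 0.3194355
N_B = 0.3488 * 690677 / (0.2853 - 0.3488) * (0.2477835 - 0.3194355)
N_B = 271835

271835


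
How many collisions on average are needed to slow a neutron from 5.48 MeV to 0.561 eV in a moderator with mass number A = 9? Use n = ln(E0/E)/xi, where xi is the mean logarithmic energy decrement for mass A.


xi = 1 + (A-1)^2/(2A)*ln((A-1)/(A+1)) = 0.2066007 (for A = 9)
n = ln(E0/E) / xi
n = ln(5.48e6 / 0.561) / 0.2066007
n = ln(9.768271e+06) / 0.2066007 = 77.902

77.902


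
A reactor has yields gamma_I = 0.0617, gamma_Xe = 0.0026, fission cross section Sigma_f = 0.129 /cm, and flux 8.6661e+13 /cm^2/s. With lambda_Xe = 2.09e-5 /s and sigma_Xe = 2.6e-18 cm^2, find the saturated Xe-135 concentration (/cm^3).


Xe_eq = (gamma_I + gamma_Xe) * Sigma_f * phi / (lambda_Xe + sigma_Xe * phi)
Numerator = (0.0617 + 0.0026) * 0.129 * 8.6661e+13 = 7.188270e+11
Denominator = 2.09e-5 + 2.6e-18 * 8.6661e+13 = 2.462186e-04
Xe_eq = 7.188270e+11 / 2.462186e-04 = 2.9195e+15 /cm^3

2.9195e+15


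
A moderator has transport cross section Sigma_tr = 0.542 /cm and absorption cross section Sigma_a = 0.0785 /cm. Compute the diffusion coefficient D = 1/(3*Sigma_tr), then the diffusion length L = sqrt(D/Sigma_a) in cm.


D = 1 / (3 * Sigma_tr) = 1 / (3 * 0.542) = 0.6150062 cm
L = sqrt(D / Sigma_a)
L = sqrt(0.6150062 / 0.0785)
L = 2.7990 cm

2.7990


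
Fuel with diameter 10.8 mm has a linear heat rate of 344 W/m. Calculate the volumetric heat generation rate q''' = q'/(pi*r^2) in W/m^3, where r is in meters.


r = D / 2 / 1000 = 10.8 / 2 / 1000 = 0.0054 m
q''' = q' / (pi * r^2)
q''' = 344 / (pi * 0.0054^2)
q''' = 3.7551e+06 W/m^3

3.7551e+06


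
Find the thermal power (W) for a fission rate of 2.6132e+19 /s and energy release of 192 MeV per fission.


P = fission_rate * E_MeV * 1.602e-13
P = 2.6132e+19 * 192 * 1.602e-13
P = 8.0378e+08 W

8.0378e+08


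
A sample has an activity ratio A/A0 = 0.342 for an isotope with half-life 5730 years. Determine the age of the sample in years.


lambda = ln(2) / t_half = ln(2) / 5730 = 1.209681e-04 /yr
t = -ln(A/A0) / lambda
t = -ln(0.342) / 1.209681e-04
t = 8869.6 yr

8869.6


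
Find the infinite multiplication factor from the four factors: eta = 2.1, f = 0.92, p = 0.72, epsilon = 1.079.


k_inf = eta * f * p * epsilon
k_inf = 2.1 * 0.92 * 0.72 * 1.079
k_inf = 1.5009

1.5009


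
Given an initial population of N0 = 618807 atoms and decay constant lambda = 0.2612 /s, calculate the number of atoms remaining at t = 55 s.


N = N0 * exp(-lambda * t)
N = 618807 * exp(-0.2612 * 55)
N = 0.35685

0.35685


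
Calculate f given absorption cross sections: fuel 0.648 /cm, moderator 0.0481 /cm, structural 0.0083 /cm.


f = Sigma_a_fuel / (Sigma_a_fuel + Sigma_a_mod + Sigma_a_other)
f = 0.648 / (0.648 + 0.0481 + 0.0083)
f = 0.91993

0.91993


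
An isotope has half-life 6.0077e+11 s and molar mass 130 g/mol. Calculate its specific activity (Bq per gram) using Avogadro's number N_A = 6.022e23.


lambda = ln(2) / t_half = ln(2) / 6.0077e+11 = 1.153765e-12 /s
SA = lambda * N_A / M
SA = 1.153765e-12 * 6.022e23 / 130
SA = 5.3446e+09 Bq/g

5.3446e+09


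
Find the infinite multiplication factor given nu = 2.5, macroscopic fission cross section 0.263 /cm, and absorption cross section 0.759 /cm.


k_inf = nu * Sigma_f / Sigma_a
k_inf = 2.5 * 0.263 / 0.759
k_inf = 0.86627

0.86627


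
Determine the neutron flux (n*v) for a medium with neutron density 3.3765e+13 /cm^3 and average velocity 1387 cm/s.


phi = n * v
phi = 3.3765e+13 * 1387
phi = 4.6832e+16 /cm^2/s

4.6832e+16


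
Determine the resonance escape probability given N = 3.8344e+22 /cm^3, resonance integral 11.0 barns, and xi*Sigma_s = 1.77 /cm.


p = exp(-N * I * 1e-24 / (xi*Sigma_s))
p = exp(-3.8344e+22 * 11.0 * 1e-24 / 1.77)
p = 0.78797

0.78797


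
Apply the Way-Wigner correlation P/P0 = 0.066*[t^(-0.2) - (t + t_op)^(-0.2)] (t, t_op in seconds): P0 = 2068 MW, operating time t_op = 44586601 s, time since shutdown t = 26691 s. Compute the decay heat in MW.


P/P0 = 0.066 * [t^(-0.2) - (t + t_op)^(-0.2)]
P/P0 = 0.066 * [26691^(-0.2) - (26691 + 44586601)^(-0.2)]
P/P0 = 0.066 * [0.1302348 - 0.02951937] = 0.006647218
P = 2068 * 0.006647218 = 13.746 MW

13.746


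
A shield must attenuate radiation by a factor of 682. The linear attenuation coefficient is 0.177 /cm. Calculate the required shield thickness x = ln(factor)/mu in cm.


x = ln(factor) / mu
x = ln(682) / 0.177
x = 36.865 cm

36.865


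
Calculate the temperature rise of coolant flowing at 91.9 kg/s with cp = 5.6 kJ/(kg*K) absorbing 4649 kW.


dT = Q / (m_dot * cp)
dT = 4649 / (91.9 * 5.6)
dT = 9.0335 C

9.0335


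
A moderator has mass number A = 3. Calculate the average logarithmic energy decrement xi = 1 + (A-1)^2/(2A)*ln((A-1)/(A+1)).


xi = 1 + (A-1)^2/(2A) * ln((A-1)/(A+1))
xi = 1 + (3-1)^2/(2*3) * ln((3-1)/(3 +1))
xi = 0.53790

0.53790


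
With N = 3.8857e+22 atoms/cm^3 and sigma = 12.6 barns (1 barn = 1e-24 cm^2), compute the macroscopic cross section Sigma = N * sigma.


Sigma = N * sigma_barns * 1e-24
Sigma = 3.8857e+22 * 12.6 * 1e-24
Sigma = 0.48960 /cm

0.48960


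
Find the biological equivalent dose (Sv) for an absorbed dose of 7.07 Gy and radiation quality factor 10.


H = D * Q
H = 7.07 * 10
H = 70.700 Sv

70.700


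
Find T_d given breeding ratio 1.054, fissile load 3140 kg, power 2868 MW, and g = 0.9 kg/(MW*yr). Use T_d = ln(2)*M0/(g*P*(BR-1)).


Breeding gain G = BR - 1 = 1.054 - 1 = 0.054
Fissile production rate = g * P * G = 0.9 * 2868 * 0.054 = 139.3848 kg/yr
T_d = ln(2) * M0 / (g * P * G)
T_d = ln(2) * 3140 / 139.3848 = 15.615 yr

15.615


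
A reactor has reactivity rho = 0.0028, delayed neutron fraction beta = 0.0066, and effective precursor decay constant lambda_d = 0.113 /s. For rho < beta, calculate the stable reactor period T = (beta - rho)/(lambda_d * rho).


T = (beta - rho) / (lambda_d * rho)
T = (0.0066 - 0.0028) / (0.113 * 0.0028)
T = 12.010 s

12.010


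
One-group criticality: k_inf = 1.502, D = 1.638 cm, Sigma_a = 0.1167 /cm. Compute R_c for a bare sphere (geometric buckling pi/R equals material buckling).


L^2 = D / Sigma_a = 1.638 / 0.1167 = 14.03599 cm^2
B_m^2 = (k_inf - 1) / L^2 = (1.502 - 1) / 14.03599 = 0.03576520 /cm^2
For a bare sphere: B_g = pi/R, so R_c = pi / sqrt(B_m^2)
R_c = pi / sqrt(0.03576520) = 16.612 cm

16.612


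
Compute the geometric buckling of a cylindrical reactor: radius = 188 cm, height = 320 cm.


B^2 = (2.405/R)^2 + (pi/H)^2
B^2 = (2.405/188)^2 + (pi/320)^2
B^2 = 2.6003e-04 /cm^2

2.6003e-04


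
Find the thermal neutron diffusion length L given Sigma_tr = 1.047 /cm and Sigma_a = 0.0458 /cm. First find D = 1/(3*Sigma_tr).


D = 1 / (3 * Sigma_tr) = 1 / (3 * 1.047) = 0.3183699 cm
L = sqrt(D / Sigma_a)
L = sqrt(0.3183699 / 0.0458)
L = 2.6365 cm

2.6365


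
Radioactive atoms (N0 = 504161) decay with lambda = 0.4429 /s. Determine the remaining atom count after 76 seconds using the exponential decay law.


N = N0 * exp(-lambda * t)
N = 504161 * exp(-0.4429 * 76)
N = 1.2135e-09

1.2135e-09


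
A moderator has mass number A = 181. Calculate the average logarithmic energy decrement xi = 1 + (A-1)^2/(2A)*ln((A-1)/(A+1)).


xi = 1 + (A-1)^2/(2A) * ln((A-1)/(A+1))
xi = 1 + (181-1)^2/(2*181) * ln((181-1)/(181 +1))
xi = 0.011009

0.011009


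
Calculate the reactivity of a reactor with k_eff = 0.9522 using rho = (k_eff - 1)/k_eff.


rho = (k_eff - 1) / k_eff
rho = (0.9522 - 1) / 0.9522
rho = -0.050200

-0.050200


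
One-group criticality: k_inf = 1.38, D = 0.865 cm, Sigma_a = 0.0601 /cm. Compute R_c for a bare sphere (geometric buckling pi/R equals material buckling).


L^2 = D / Sigma_a = 0.865 / 0.0601 = 14.39268 cm^2
B_m^2 = (k_inf - 1) / L^2 = (1.38 - 1) / 14.39268 = 0.02640231 /cm^2
For a bare sphere: B_g = pi/R, so R_c = pi / sqrt(B_m^2)
R_c = pi / sqrt(0.02640231) = 19.334 cm

19.334


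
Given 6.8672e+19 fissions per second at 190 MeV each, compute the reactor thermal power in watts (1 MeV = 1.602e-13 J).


P = fission_rate * E_MeV * 1.602e-13
P = 6.8672e+19 * 190 * 1.602e-13
P = 2.0902e+09 W

2.0902e+09


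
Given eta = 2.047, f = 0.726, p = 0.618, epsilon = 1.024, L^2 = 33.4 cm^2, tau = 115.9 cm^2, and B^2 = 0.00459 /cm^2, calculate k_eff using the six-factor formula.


k_inf = eta*f*p*eps = 2.047*0.726*0.618*1.024 = 0.9404656
P_TNL = 1/(1 + L^2*B^2) = 1/(1 + 33.4*0.00459) = 0.8670726
P_FNL = exp(-B^2*tau) = exp(-0.00459*115.9) = 0.5874401
k_eff = k_inf * P_TNL * P_FNL = 0.9404656 * 0.8670726 * 0.5874401
k_eff = 0.47903

0.47903


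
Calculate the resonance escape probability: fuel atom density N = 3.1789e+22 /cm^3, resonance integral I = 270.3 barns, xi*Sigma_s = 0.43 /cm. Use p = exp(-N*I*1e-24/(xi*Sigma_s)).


p = exp(-N * I * 1e-24 / (xi*Sigma_s))
p = exp(-3.1789e+22 * 270.3 * 1e-24 / 0.43)
p = 2.0971e-09

2.0971e-09


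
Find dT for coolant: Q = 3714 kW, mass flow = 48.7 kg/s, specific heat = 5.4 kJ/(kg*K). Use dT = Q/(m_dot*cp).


dT = Q / (m_dot * cp)
dT = 3714 / (48.7 * 5.4)
dT = 14.123 C

14.123


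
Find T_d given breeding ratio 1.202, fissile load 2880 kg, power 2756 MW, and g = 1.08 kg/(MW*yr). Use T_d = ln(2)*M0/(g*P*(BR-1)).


Breeding gain G = BR - 1 = 1.202 - 1 = 0.202
Fissile production rate = g * P * G = 1.08 * 2756 * 0.202 = 601.24896 kg/yr
T_d = ln(2) * M0 / (g * P * G)
T_d = ln(2) * 2880 / 601.24896 = 3.3202 yr

3.3202


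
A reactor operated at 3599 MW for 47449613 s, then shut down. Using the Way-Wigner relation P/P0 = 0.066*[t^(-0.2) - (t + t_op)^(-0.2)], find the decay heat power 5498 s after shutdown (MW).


P/P0 = 0.066 * [t^(-0.2) - (t + t_op)^(-0.2)]
P/P0 = 0.066 * [5498^(-0.2) - (5498 + 47449613)^(-0.2)]
P/P0 = 0.066 * [0.1786319 - 0.02915704] = 0.009865341
P = 3599 * 0.009865341 = 35.505 MW

35.505


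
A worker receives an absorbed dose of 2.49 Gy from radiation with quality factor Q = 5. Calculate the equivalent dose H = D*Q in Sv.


H = D * Q
H = 2.49 * 5
H = 12.450 Sv

12.450


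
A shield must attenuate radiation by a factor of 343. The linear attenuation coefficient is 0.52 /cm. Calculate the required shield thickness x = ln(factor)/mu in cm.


x = ln(factor) / mu
x = ln(343) / 0.52
x = 11.226 cm

11.226


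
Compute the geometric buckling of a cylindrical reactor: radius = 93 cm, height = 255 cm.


B^2 = (2.405/R)^2 + (pi/H)^2
B^2 = (2.405/93)^2 + (pi/255)^2
B^2 = 8.2053e-04 /cm^2

8.2053e-04


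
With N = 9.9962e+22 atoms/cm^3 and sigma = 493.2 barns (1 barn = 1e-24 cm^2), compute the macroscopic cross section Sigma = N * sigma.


Sigma = N * sigma_barns * 1e-24
Sigma = 9.9962e+22 * 493.2 * 1e-24
Sigma = 49.301 /cm

49.301


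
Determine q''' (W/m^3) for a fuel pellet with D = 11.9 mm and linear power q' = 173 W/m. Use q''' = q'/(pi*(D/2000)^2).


r = D / 2 / 1000 = 11.9 / 2 / 1000 = 0.00595 m
q''' = q' / (pi * r^2)
q''' = 173 / (pi * 0.00595^2)
q''' = 1.5555e+06 W/m^3

1.5555e+06


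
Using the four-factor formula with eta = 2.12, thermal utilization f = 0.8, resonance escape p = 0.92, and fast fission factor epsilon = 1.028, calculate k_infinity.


k_inf = eta * f * p * epsilon
k_inf = 2.12 * 0.8 * 0.92 * 1.028
k_inf = 1.6040

1.6040


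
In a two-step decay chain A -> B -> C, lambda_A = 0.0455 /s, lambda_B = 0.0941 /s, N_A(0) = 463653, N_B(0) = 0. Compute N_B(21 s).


N_B(t) = lambda_A * N_A0 / (lambda_B - lambda_A) * [exp(-lambda_A*t) - exp(-lambda_B*t)]
exp(-0.0455*21) = 0.3846198; exp(-0.0941*21) = 0.1386088
N_B = 0.0455 * 463653 / (0.0941 - 0.0455) * (0.3846198 - 0.1386088)
N_B = 106788

106788


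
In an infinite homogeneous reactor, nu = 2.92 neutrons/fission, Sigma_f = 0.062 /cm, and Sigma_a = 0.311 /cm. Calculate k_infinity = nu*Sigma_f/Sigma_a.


k_inf = nu * Sigma_f / Sigma_a
k_inf = 2.92 * 0.062 / 0.311
k_inf = 0.58212

0.58212


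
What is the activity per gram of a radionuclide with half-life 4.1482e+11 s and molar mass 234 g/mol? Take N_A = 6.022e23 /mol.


lambda = ln(2) / t_half = ln(2) / 4.1482e+11 = 1.670959e-12 /s
SA = lambda * N_A / M
SA = 1.670959e-12 * 6.022e23 / 234
SA = 4.3002e+09 Bq/g

4.3002e+09


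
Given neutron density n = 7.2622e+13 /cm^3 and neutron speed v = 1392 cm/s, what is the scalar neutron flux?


phi = n * v
phi = 7.2622e+13 * 1392
phi = 1.0109e+17 /cm^2/s

1.0109e+17


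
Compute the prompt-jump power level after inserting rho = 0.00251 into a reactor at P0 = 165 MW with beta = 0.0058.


P1/P0 = beta / (beta - rho)
P1/P0 = 0.0058 / (0.0058 - 0.00251) = 1.762918
P1 = 165 * 1.762918 = 290.88 MW

290.88


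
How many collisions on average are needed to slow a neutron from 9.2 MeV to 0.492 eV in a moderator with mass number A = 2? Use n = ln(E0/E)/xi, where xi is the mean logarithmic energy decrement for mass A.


xi = 1 + (A-1)^2/(2A)*ln((A-1)/(A+1)) = 0.7253469 (for A = 2)
n = ln(E0/E) / xi
n = ln(9.2e6 / 0.492) / 0.7253469
n = ln(1.869919e+07) / 0.7253469 = 23.084

23.084


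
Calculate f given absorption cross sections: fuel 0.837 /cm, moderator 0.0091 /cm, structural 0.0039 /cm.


f = Sigma_a_fuel / (Sigma_a_fuel + Sigma_a_mod + Sigma_a_other)
f = 0.837 / (0.837 + 0.0091 + 0.0039)
f = 0.98471

0.98471


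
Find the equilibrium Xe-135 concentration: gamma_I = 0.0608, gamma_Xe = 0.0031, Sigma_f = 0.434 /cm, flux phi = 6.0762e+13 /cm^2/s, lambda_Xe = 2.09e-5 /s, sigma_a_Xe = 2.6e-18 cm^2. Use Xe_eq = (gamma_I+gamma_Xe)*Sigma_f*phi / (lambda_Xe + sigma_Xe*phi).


Xe_eq = (gamma_I + gamma_Xe) * Sigma_f * phi / (lambda_Xe + sigma_Xe * phi)
Numerator = (0.0608 + 0.0031) * 0.434 * 6.0762e+13 = 1.685088e+12
Denominator = 2.09e-5 + 2.6e-18 * 6.0762e+13 = 1.788812e-04
Xe_eq = 1.685088e+12 / 1.788812e-04 = 9.4202e+15 /cm^3

9.4202e+15


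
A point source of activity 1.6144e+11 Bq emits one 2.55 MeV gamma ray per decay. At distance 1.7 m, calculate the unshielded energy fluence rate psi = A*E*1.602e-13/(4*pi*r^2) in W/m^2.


psi = A * E * 1.602e-13 / (4*pi*r^2)
psi = 1.6144e+11 * 2.55 * 1.602e-13 / (4*pi*1.7^2)
psi = 0.0018160 W/m^2

0.0018160


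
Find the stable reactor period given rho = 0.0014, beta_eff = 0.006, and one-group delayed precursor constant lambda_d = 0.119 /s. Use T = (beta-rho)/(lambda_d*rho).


T = (beta - rho) / (lambda_d * rho)
T = (0.006 - 0.0014) / (0.119 * 0.0014)
T = 27.611 s

27.611


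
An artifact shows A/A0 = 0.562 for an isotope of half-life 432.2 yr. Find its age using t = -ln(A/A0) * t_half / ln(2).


lambda = ln(2) / t_half = ln(2) / 432.2 = 0.001603765 /yr
t = -ln(A/A0) / lambda
t = -ln(0.562) / 0.001603765
t = 359.31 yr

359.31


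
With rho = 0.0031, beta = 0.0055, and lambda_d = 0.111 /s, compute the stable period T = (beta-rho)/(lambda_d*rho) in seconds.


T = (beta - rho) / (lambda_d * rho)
T = (0.0055 - 0.0031) / (0.111 * 0.0031)
T = 6.9747 s

6.9747


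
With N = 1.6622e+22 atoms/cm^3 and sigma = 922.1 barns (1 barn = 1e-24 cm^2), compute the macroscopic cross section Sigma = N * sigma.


Sigma = N * sigma_barns * 1e-24
Sigma = 1.6622e+22 * 922.1 * 1e-24
Sigma = 15.327 /cm

15.327


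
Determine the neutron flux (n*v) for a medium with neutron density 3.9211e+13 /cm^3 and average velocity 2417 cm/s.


phi = n * v
phi = 3.9211e+13 * 2417
phi = 9.4773e+16 /cm^2/s

9.4773e+16


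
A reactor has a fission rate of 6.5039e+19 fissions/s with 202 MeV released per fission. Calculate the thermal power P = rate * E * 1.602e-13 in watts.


P = fission_rate * E_MeV * 1.602e-13
P = 6.5039e+19 * 202 * 1.602e-13
P = 2.1047e+09 W

2.1047e+09


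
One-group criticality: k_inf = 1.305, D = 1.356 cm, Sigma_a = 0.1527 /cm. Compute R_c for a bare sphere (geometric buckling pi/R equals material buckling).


L^2 = D / Sigma_a = 1.356 / 0.1527 = 8.880157 cm^2
B_m^2 = (k_inf - 1) / L^2 = (1.305 - 1) / 8.880157 = 0.03434624 /cm^2
For a bare sphere: B_g = pi/R, so R_c = pi / sqrt(B_m^2)
R_c = pi / sqrt(0.03434624) = 16.952 cm

16.952


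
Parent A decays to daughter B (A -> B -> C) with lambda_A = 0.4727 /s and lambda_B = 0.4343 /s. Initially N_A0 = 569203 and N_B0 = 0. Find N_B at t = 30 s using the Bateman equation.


N_B(t) = lambda_A * N_A0 / (lambda_B - lambda_A) * [exp(-lambda_A*t) - exp(-lambda_B*t)]
exp(-0.4727*30) = 6.938570e-07; exp(-0.4343*30) = 2.195721e-06
N_B = 0.4727 * 569203 / (0.4343 - 0.4727) * (6.938570e-07 - 2.195721e-06)
N_B = 10.523

10.523


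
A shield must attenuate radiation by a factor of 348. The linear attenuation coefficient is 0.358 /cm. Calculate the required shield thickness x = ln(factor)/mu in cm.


x = ln(factor) / mu
x = ln(348) / 0.358
x = 16.347 cm

16.347


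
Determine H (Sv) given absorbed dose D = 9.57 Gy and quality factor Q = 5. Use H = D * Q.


H = D * Q
H = 9.57 * 5
H = 47.850 Sv

47.850


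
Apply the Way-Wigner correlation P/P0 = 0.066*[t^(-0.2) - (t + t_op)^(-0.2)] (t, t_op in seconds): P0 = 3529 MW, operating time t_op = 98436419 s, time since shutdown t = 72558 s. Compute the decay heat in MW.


P/P0 = 0.066 * [t^(-0.2) - (t + t_op)^(-0.2)]
P/P0 = 0.066 * [72558^(-0.2) - (72558 + 98436419)^(-0.2)]
P/P0 = 0.066 * [0.1066260 - 0.02519445] = 0.005374482
P = 3529 * 0.005374482 = 18.967 MW

18.967


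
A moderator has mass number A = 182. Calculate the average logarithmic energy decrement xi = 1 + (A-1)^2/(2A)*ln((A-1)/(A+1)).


xi = 1 + (A-1)^2/(2A) * ln((A-1)/(A+1))
xi = 1 + (182-1)^2/(2*182) * ln((182-1)/(182 +1))
xi = 0.010949

0.010949


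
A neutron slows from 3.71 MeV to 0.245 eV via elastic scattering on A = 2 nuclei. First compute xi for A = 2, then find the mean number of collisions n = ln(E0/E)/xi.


xi = 1 + (A-1)^2/(2A)*ln((A-1)/(A+1)) = 0.7253469 (for A = 2)
n = ln(E0/E) / xi
n = ln(3.71e6 / 0.245) / 0.7253469
n = ln(1.514286e+07) / 0.7253469 = 22.793

22.793


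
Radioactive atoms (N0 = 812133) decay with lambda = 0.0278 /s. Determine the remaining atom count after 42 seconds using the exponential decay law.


N = N0 * exp(-lambda * t)
N = 812133 * exp(-0.0278 * 42)
N = 252665

252665


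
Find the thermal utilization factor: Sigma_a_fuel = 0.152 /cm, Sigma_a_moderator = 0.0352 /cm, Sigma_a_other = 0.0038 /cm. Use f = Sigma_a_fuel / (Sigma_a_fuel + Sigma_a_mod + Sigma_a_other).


f = Sigma_a_fuel / (Sigma_a_fuel + Sigma_a_mod + Sigma_a_other)
f = 0.152 / (0.152 + 0.0352 + 0.0038)
f = 0.79581

0.79581


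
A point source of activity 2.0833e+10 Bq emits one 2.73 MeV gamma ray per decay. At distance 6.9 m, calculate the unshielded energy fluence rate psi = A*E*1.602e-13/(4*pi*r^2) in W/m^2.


psi = A * E * 1.602e-13 / (4*pi*r^2)
psi = 2.0833e+10 * 2.73 * 1.602e-13 / (4*pi*6.9^2)
psi = 1.5229e-05 W/m^2

1.5229e-05


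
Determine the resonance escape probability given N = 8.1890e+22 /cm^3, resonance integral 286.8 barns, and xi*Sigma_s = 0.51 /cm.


p = exp(-N * I * 1e-24 / (xi*Sigma_s))
p = exp(-8.1890e+22 * 286.8 * 1e-24 / 0.51)
p = 1.0006e-20

1.0006e-20


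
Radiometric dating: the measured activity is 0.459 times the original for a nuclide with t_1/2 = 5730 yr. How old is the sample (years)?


lambda = ln(2) / t_half = ln(2) / 5730 = 1.209681e-04 /yr
t = -ln(A/A0) / lambda
t = -ln(0.459) / 1.209681e-04
t = 6437.3 yr

6437.3


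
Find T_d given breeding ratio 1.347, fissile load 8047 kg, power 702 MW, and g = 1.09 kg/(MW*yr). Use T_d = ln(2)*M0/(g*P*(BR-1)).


Breeding gain G = BR - 1 = 1.347 - 1 = 0.347
Fissile production rate = g * P * G = 1.09 * 702 * 0.347 = 265.51746 kg/yr
T_d = ln(2) * M0 / (g * P * G)
T_d = ln(2) * 8047 / 265.51746 = 21.007 yr

21.007


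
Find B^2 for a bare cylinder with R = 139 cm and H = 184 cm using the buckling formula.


B^2 = (2.405/R)^2 + (pi/H)^2
B^2 = (2.405/139)^2 + (pi/184)^2
B^2 = 5.9088e-04 /cm^2

5.9088e-04


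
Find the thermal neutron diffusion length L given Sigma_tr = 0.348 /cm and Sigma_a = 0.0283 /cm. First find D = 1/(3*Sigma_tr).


D = 1 / (3 * Sigma_tr) = 1 / (3 * 0.348) = 0.9578544 cm
L = sqrt(D / Sigma_a)
L = sqrt(0.9578544 / 0.0283)
L = 5.8178 cm

5.8178


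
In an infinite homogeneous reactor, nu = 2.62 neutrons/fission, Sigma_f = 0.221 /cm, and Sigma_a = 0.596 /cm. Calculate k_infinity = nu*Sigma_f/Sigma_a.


k_inf = nu * Sigma_f / Sigma_a
k_inf = 2.62 * 0.221 / 0.596
k_inf = 0.97151

0.97151


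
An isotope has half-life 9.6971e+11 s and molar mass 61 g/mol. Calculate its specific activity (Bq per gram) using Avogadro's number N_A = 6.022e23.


lambda = ln(2) / t_half = ln(2) / 9.6971e+11 = 7.147984e-13 /s
SA = lambda * N_A / M
SA = 7.147984e-13 * 6.022e23 / 61
SA = 7.0566e+09 Bq/g

7.0566e+09


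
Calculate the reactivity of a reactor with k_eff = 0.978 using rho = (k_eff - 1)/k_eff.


rho = (k_eff - 1) / k_eff
rho = (0.978 - 1) / 0.978
rho = -0.022495

-0.022495


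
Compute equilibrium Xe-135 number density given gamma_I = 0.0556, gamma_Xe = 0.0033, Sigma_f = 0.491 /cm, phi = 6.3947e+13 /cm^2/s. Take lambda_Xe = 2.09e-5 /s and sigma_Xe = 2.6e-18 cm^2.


Xe_eq = (gamma_I + gamma_Xe) * Sigma_f * phi / (lambda_Xe + sigma_Xe * phi)
Numerator = (0.0556 + 0.0033) * 0.491 * 6.3947e+13 = 1.849341e+12
Denominator = 2.09e-5 + 2.6e-18 * 6.3947e+13 = 1.871622e-04
Xe_eq = 1.849341e+12 / 1.871622e-04 = 9.8810e+15 /cm^3

9.8810e+15


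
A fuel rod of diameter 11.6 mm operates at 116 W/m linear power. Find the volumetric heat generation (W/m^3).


r = D / 2 / 1000 = 11.6 / 2 / 1000 = 0.0058 m
q''' = q' / (pi * r^2)
q''' = 116 / (pi * 0.0058^2)
q''' = 1.0976e+06 W/m^3

1.0976e+06


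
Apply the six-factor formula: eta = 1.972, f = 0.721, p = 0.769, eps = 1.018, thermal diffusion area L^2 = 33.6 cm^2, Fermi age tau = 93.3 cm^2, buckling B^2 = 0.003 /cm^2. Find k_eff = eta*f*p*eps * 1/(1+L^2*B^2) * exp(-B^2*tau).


k_inf = eta*f*p*eps = 1.972*0.721*0.769*1.018 = 1.113054
P_TNL = 1/(1 + L^2*B^2) = 1/(1 + 33.6*0.003) = 0.9084302
P_FNL = exp(-B^2*tau) = exp(-0.003*93.3) = 0.7558593
k_eff = k_inf * P_TNL * P_FNL = 1.113054 * 0.9084302 * 0.7558593
k_eff = 0.76427

0.76427


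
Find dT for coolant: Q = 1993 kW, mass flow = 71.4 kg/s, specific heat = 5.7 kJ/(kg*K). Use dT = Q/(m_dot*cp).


dT = Q / (m_dot * cp)
dT = 1993 / (71.4 * 5.7)
dT = 4.8970 C

4.8970


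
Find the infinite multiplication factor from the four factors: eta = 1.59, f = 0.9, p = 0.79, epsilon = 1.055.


k_inf = eta * f * p * epsilon
k_inf = 1.59 * 0.9 * 0.79 * 1.055
k_inf = 1.1927

1.1927


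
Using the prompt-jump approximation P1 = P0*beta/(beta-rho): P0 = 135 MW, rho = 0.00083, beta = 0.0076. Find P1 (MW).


P1/P0 = beta / (beta - rho)
P1/P0 = 0.0076 / (0.0076 - 0.00083) = 1.122600
P1 = 135 * 1.122600 = 151.55 MW

151.55


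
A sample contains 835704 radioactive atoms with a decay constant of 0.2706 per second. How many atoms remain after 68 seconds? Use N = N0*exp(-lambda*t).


N = N0 * exp(-lambda * t)
N = 835704 * exp(-0.2706 * 68)
N = 0.0085248

0.0085248


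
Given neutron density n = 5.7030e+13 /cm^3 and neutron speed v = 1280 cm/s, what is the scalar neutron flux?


phi = n * v
phi = 5.7030e+13 * 1280
phi = 7.2998e+16 /cm^2/s

7.2998e+16


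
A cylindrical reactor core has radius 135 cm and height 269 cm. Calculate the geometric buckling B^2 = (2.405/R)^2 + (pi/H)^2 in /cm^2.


B^2 = (2.405/R)^2 + (pi/H)^2
B^2 = (2.405/135)^2 + (pi/269)^2
B^2 = 4.5376e-04 /cm^2

4.5376e-04


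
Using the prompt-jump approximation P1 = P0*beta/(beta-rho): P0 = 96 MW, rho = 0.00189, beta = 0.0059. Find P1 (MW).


P1/P0 = beta / (beta - rho)
P1/P0 = 0.0059 / (0.0059 - 0.00189) = 1.471322
P1 = 96 * 1.471322 = 141.25 MW

141.25


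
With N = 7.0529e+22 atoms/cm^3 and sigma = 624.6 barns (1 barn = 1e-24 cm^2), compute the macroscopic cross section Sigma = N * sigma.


Sigma = N * sigma_barns * 1e-24
Sigma = 7.0529e+22 * 624.6 * 1e-24
Sigma = 44.052 /cm

44.052


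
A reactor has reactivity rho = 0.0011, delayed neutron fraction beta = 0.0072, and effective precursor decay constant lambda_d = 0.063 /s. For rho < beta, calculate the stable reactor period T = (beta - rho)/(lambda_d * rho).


T = (beta - rho) / (lambda_d * rho)
T = (0.0072 - 0.0011) / (0.063 * 0.0011)
T = 88.023 s

88.023


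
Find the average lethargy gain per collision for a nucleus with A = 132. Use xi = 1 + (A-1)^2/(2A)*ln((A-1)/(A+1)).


xi = 1 + (A-1)^2/(2A) * ln((A-1)/(A+1))
xi = 1 + (132-1)^2/(2*132) * ln((132-1)/(132 +1))
xi = 0.015075

0.015075


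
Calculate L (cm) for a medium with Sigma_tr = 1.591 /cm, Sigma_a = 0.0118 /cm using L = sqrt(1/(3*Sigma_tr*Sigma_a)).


D = 1 / (3 * Sigma_tr) = 1 / (3 * 1.591) = 0.2095118 cm
L = sqrt(D / Sigma_a)
L = sqrt(0.2095118 / 0.0118)
L = 4.2137 cm

4.2137


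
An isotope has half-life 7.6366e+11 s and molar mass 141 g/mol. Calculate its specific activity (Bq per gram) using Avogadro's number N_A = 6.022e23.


lambda = ln(2) / t_half = ln(2) / 7.6366e+11 = 9.076646e-13 /s
SA = lambda * N_A / M
SA = 9.076646e-13 * 6.022e23 / 141
SA = 3.8766e+09 Bq/g

3.8766e+09


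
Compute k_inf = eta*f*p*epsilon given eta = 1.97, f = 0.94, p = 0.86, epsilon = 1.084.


k_inf = eta * f * p * epsilon
k_inf = 1.97 * 0.94 * 0.86 * 1.084
k_inf = 1.7263

1.7263


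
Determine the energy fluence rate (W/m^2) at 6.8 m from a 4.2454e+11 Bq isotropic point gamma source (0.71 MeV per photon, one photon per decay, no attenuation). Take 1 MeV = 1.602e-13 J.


psi = A * E * 1.602e-13 / (4*pi*r^2)
psi = 4.2454e+11 * 0.71 * 1.602e-13 / (4*pi*6.8^2)
psi = 8.3102e-05 W/m^2

8.3102e-05


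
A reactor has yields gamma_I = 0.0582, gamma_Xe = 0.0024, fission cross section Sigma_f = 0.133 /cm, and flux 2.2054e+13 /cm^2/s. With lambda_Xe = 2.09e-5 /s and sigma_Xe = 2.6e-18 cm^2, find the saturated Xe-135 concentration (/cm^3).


Xe_eq = (gamma_I + gamma_Xe) * Sigma_f * phi / (lambda_Xe + sigma_Xe * phi)
Numerator = (0.0582 + 0.0024) * 0.133 * 2.2054e+13 = 1.777508e+11
Denominator = 2.09e-5 + 2.6e-18 * 2.2054e+13 = 7.824040e-05
Xe_eq = 1.777508e+11 / 7.824040e-05 = 2.2719e+15 /cm^3

2.2719e+15


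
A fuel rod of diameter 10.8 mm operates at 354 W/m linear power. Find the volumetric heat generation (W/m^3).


r = D / 2 / 1000 = 10.8 / 2 / 1000 = 0.0054 m
q''' = q' / (pi * r^2)
q''' = 354 / (pi * 0.0054^2)
q''' = 3.8643e+06 W/m^3

3.8643e+06


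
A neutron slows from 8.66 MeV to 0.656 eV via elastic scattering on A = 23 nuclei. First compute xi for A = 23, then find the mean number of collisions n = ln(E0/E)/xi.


xi = 1 + (A-1)^2/(2A)*ln((A-1)/(A+1)) = 0.08448899 (for A = 23)
n = ln(E0/E) / xi
n = ln(8.66e6 / 0.656) / 0.08448899
n = ln(1.320122e+07) / 0.08448899 = 194.06

194.06


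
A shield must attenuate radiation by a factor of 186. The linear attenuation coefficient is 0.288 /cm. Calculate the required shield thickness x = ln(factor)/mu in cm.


x = ln(factor) / mu
x = ln(186) / 0.288
x = 18.145 cm

18.145


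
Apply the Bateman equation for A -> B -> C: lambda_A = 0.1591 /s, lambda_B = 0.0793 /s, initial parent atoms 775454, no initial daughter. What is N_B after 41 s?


N_B(t) = lambda_A * N_A0 / (lambda_B - lambda_A) * [exp(-lambda_A*t) - exp(-lambda_B*t)]
exp(-0.1591*41) = 0.001469108; exp(-0.0793*41) = 0.03872383
N_B = 0.1591 * 775454 / (0.0793 - 0.1591) * (0.001469108 - 0.03872383)
N_B = 57598

57598


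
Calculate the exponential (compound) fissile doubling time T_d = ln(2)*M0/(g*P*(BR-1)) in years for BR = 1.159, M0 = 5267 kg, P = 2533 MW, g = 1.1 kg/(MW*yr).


Breeding gain G = BR - 1 = 1.159 - 1 = 0.159
Fissile production rate = g * P * G = 1.1 * 2533 * 0.159 = 443.0217 kg/yr
T_d = ln(2) * M0 / (g * P * G)
T_d = ln(2) * 5267 / 443.0217 = 8.2407 yr

8.2407


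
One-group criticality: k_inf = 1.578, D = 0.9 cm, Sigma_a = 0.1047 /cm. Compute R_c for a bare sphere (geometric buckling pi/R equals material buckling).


L^2 = D / Sigma_a = 0.9 / 0.1047 = 8.595989 cm^2
B_m^2 = (k_inf - 1) / L^2 = (1.578 - 1) / 8.595989 = 0.06724066 /cm^2
For a bare sphere: B_g = pi/R, so R_c = pi / sqrt(B_m^2)
R_c = pi / sqrt(0.06724066) = 12.115 cm

12.115


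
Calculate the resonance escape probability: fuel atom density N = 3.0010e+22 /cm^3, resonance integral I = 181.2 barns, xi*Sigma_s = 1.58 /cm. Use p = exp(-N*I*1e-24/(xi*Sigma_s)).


p = exp(-N * I * 1e-24 / (xi*Sigma_s))
p = exp(-3.0010e+22 * 181.2 * 1e-24 / 1.58)
p = 0.032012

0.032012


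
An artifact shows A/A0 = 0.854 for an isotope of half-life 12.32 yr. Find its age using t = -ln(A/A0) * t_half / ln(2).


lambda = ln(2) / t_half = ln(2) / 12.32 = 0.05626195 /yr
t = -ln(A/A0) / lambda
t = -ln(0.854) / 0.05626195
t = 2.8052 yr

2.8052


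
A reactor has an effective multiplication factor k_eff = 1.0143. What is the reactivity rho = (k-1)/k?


rho = (k_eff - 1) / k_eff
rho = (1.0143 - 1) / 1.0143
rho = 0.014098

0.014098


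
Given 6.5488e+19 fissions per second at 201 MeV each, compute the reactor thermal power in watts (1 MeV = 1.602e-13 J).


P = fission_rate * E_MeV * 1.602e-13
P = 6.5488e+19 * 201 * 1.602e-13
P = 2.1087e+09 W

2.1087e+09


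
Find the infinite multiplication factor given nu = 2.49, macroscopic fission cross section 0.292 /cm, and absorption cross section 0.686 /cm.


k_inf = nu * Sigma_f / Sigma_a
k_inf = 2.49 * 0.292 / 0.686
k_inf = 1.0599

1.0599


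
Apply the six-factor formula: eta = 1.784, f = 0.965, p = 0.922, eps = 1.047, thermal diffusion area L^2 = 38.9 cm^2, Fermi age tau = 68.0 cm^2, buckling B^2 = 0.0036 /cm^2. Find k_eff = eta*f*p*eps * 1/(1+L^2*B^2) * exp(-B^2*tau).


k_inf = eta*f*p*eps = 1.784*0.965*0.922*1.047 = 1.661880
P_TNL = 1/(1 + L^2*B^2) = 1/(1 + 38.9*0.0036) = 0.8771622
P_FNL = exp(-B^2*tau) = exp(-0.0036*68.0) = 0.7828611
k_eff = k_inf * P_TNL * P_FNL = 1.661880 * 0.8771622 * 0.7828611
k_eff = 1.1412

1.1412
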